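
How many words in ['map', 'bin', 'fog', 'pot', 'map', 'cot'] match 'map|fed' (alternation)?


Alternation 'map|fed' matches either 'map' or 'fed'.
Checking each word:
  'map' -> MATCH
  'bin' -> no
  'fog' -> no
  'pot' -> no
  'map' -> MATCH
  'cot' -> no
Matches: ['map', 'map']
Count: 2

2


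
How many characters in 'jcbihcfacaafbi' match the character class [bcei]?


Character class [bcei] matches any of: {b, c, e, i}
Scanning string 'jcbihcfacaafbi' character by character:
  pos 0: 'j' -> no
  pos 1: 'c' -> MATCH
  pos 2: 'b' -> MATCH
  pos 3: 'i' -> MATCH
  pos 4: 'h' -> no
  pos 5: 'c' -> MATCH
  pos 6: 'f' -> no
  pos 7: 'a' -> no
  pos 8: 'c' -> MATCH
  pos 9: 'a' -> no
  pos 10: 'a' -> no
  pos 11: 'f' -> no
  pos 12: 'b' -> MATCH
  pos 13: 'i' -> MATCH
Total matches: 7

7


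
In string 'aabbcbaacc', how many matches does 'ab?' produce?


Pattern 'ab?' matches 'a' optionally followed by 'b'.
String: 'aabbcbaacc'
Scanning left to right for 'a' then checking next char:
  Match 1: 'a' (a not followed by b)
  Match 2: 'ab' (a followed by b)
  Match 3: 'a' (a not followed by b)
  Match 4: 'a' (a not followed by b)
Total matches: 4

4


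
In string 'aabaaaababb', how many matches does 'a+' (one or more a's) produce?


Pattern 'a+' matches one or more consecutive a's.
String: 'aabaaaababb'
Scanning for runs of a:
  Match 1: 'aa' (length 2)
  Match 2: 'aaaa' (length 4)
  Match 3: 'a' (length 1)
Total matches: 3

3


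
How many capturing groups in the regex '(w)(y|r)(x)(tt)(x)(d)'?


To count capturing groups, count each '(' that starts a group.
Pattern: '(w)(y|r)(x)(tt)(x)(d)'
Walking through the pattern:
  Position 0: '(' -> group #1
  Position 3: '(' -> group #2
  Position 8: '(' -> group #3
  Position 11: '(' -> group #4
  Position 15: '(' -> group #5
  Position 18: '(' -> group #6
Total capturing groups: 6

6


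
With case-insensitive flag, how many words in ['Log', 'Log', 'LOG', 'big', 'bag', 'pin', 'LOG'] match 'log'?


Case-insensitive matching: compare each word's lowercase form to 'log'.
  'Log' -> lower='log' -> MATCH
  'Log' -> lower='log' -> MATCH
  'LOG' -> lower='log' -> MATCH
  'big' -> lower='big' -> no
  'bag' -> lower='bag' -> no
  'pin' -> lower='pin' -> no
  'LOG' -> lower='log' -> MATCH
Matches: ['Log', 'Log', 'LOG', 'LOG']
Count: 4

4


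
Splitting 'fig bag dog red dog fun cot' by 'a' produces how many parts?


Splitting by 'a' breaks the string at each occurrence of the separator.
Text: 'fig bag dog red dog fun cot'
Parts after split:
  Part 1: 'fig b'
  Part 2: 'g dog red dog fun cot'
Total parts: 2

2


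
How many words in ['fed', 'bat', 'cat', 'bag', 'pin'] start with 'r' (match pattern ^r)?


Pattern ^r anchors to start of word. Check which words begin with 'r':
  'fed' -> no
  'bat' -> no
  'cat' -> no
  'bag' -> no
  'pin' -> no
Matching words: []
Count: 0

0


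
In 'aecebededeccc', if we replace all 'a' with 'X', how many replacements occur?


re.sub('a', 'X', text) replaces every occurrence of 'a' with 'X'.
Text: 'aecebededeccc'
Scanning for 'a':
  pos 0: 'a' -> replacement #1
Total replacements: 1

1


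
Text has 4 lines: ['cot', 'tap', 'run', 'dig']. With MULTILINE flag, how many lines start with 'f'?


With MULTILINE flag, ^ matches the start of each line.
Lines: ['cot', 'tap', 'run', 'dig']
Checking which lines start with 'f':
  Line 1: 'cot' -> no
  Line 2: 'tap' -> no
  Line 3: 'run' -> no
  Line 4: 'dig' -> no
Matching lines: []
Count: 0

0


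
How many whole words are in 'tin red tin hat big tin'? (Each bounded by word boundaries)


Word boundaries (\b) mark the start/end of each word.
Text: 'tin red tin hat big tin'
Splitting by whitespace:
  Word 1: 'tin'
  Word 2: 'red'
  Word 3: 'tin'
  Word 4: 'hat'
  Word 5: 'big'
  Word 6: 'tin'
Total whole words: 6

6


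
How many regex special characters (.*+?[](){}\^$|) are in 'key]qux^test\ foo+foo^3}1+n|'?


Regex special characters are: . * + ? [ ] ( ) { } \ ^ $ |
Scanning 'key]qux^test\ foo+foo^3}1+n|':
  pos 3: ']' -> SPECIAL
  pos 7: '^' -> SPECIAL
  pos 12: '\' -> SPECIAL
  pos 17: '+' -> SPECIAL
  pos 21: '^' -> SPECIAL
  pos 23: '}' -> SPECIAL
  pos 25: '+' -> SPECIAL
  pos 27: '|' -> SPECIAL
Special chars found: [']', '^', '\\', '+', '^', '}', '+', '|']
Total: 8

8


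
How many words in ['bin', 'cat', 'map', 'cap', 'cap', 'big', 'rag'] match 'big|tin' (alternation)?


Alternation 'big|tin' matches either 'big' or 'tin'.
Checking each word:
  'bin' -> no
  'cat' -> no
  'map' -> no
  'cap' -> no
  'cap' -> no
  'big' -> MATCH
  'rag' -> no
Matches: ['big']
Count: 1

1


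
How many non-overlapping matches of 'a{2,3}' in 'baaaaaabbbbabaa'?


Pattern 'a{2,3}' matches between 2 and 3 consecutive a's (greedy).
String: 'baaaaaabbbbabaa'
Finding runs of a's and applying greedy matching:
  Run at pos 1: 'aaaaaa' (length 6)
  Run at pos 11: 'a' (length 1)
  Run at pos 13: 'aa' (length 2)
Matches: ['aaa', 'aaa', 'aa']
Count: 3

3


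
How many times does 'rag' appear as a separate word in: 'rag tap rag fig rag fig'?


Scanning each word for exact match 'rag':
  Word 1: 'rag' -> MATCH
  Word 2: 'tap' -> no
  Word 3: 'rag' -> MATCH
  Word 4: 'fig' -> no
  Word 5: 'rag' -> MATCH
  Word 6: 'fig' -> no
Total matches: 3

3


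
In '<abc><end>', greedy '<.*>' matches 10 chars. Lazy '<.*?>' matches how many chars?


Greedy '<.*>' tries to match as MUCH as possible.
Lazy '<.*?>' tries to match as LITTLE as possible.

String: '<abc><end>'
Greedy '<.*>' starts at first '<' and extends to the LAST '>': '<abc><end>' (10 chars)
Lazy '<.*?>' starts at first '<' and stops at the FIRST '>': '<abc>' (5 chars)

5


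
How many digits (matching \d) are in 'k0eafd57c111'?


\d matches any digit 0-9.
Scanning 'k0eafd57c111':
  pos 1: '0' -> DIGIT
  pos 6: '5' -> DIGIT
  pos 7: '7' -> DIGIT
  pos 9: '1' -> DIGIT
  pos 10: '1' -> DIGIT
  pos 11: '1' -> DIGIT
Digits found: ['0', '5', '7', '1', '1', '1']
Total: 6

6


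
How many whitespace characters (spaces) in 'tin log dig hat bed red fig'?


\s matches whitespace characters (spaces, tabs, etc.).
Text: 'tin log dig hat bed red fig'
This text has 7 words separated by spaces.
Number of spaces = number of words - 1 = 7 - 1 = 6

6


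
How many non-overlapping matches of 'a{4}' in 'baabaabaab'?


Pattern 'a{4}' matches exactly 4 consecutive a's (greedy, non-overlapping).
String: 'baabaabaab'
Scanning for runs of a's:
  Run at pos 1: 'aa' (length 2) -> 0 match(es)
  Run at pos 4: 'aa' (length 2) -> 0 match(es)
  Run at pos 7: 'aa' (length 2) -> 0 match(es)
Matches found: []
Total: 0

0


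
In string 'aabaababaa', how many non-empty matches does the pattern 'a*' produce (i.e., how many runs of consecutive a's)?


Pattern 'a*' matches zero or more a's. We want non-empty runs of consecutive a's.
String: 'aabaababaa'
Walking through the string to find runs of a's:
  Run 1: positions 0-1 -> 'aa'
  Run 2: positions 3-4 -> 'aa'
  Run 3: positions 6-6 -> 'a'
  Run 4: positions 8-9 -> 'aa'
Non-empty runs found: ['aa', 'aa', 'a', 'aa']
Count: 4

4


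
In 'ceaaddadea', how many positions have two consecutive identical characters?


Looking for consecutive identical characters in 'ceaaddadea':
  pos 0-1: 'c' vs 'e' -> different
  pos 1-2: 'e' vs 'a' -> different
  pos 2-3: 'a' vs 'a' -> MATCH ('aa')
  pos 3-4: 'a' vs 'd' -> different
  pos 4-5: 'd' vs 'd' -> MATCH ('dd')
  pos 5-6: 'd' vs 'a' -> different
  pos 6-7: 'a' vs 'd' -> different
  pos 7-8: 'd' vs 'e' -> different
  pos 8-9: 'e' vs 'a' -> different
Consecutive identical pairs: ['aa', 'dd']
Count: 2

2


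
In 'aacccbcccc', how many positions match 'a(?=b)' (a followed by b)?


Lookahead 'a(?=b)' matches 'a' only when followed by 'b'.
String: 'aacccbcccc'
Checking each position where char is 'a':
  pos 0: 'a' -> no (next='a')
  pos 1: 'a' -> no (next='c')
Matching positions: []
Count: 0

0


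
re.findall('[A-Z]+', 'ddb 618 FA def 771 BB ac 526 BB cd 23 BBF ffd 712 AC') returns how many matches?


Pattern '[A-Z]+' finds one or more uppercase letters.
Text: 'ddb 618 FA def 771 BB ac 526 BB cd 23 BBF ffd 712 AC'
Scanning for matches:
  Match 1: 'FA'
  Match 2: 'BB'
  Match 3: 'BB'
  Match 4: 'BBF'
  Match 5: 'AC'
Total matches: 5

5


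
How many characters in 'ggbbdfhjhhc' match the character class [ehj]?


Character class [ehj] matches any of: {e, h, j}
Scanning string 'ggbbdfhjhhc' character by character:
  pos 0: 'g' -> no
  pos 1: 'g' -> no
  pos 2: 'b' -> no
  pos 3: 'b' -> no
  pos 4: 'd' -> no
  pos 5: 'f' -> no
  pos 6: 'h' -> MATCH
  pos 7: 'j' -> MATCH
  pos 8: 'h' -> MATCH
  pos 9: 'h' -> MATCH
  pos 10: 'c' -> no
Total matches: 4

4


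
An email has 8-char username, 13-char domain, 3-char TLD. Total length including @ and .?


An email address has format: username@domain.tld
Username length: 8
'@' character: 1
Domain length: 13
'.' character: 1
TLD length: 3
Total = 8 + 1 + 13 + 1 + 3 = 26

26


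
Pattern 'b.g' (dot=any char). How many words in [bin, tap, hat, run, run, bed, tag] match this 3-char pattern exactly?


Pattern 'b.g' means: starts with 'b', any single char, ends with 'g'.
Checking each word (must be exactly 3 chars):
  'bin' (len=3): no
  'tap' (len=3): no
  'hat' (len=3): no
  'run' (len=3): no
  'run' (len=3): no
  'bed' (len=3): no
  'tag' (len=3): no
Matching words: []
Total: 0

0


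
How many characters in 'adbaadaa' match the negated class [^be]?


Negated class [^be] matches any char NOT in {b, e}
Scanning 'adbaadaa':
  pos 0: 'a' -> MATCH
  pos 1: 'd' -> MATCH
  pos 2: 'b' -> no (excluded)
  pos 3: 'a' -> MATCH
  pos 4: 'a' -> MATCH
  pos 5: 'd' -> MATCH
  pos 6: 'a' -> MATCH
  pos 7: 'a' -> MATCH
Total matches: 7

7


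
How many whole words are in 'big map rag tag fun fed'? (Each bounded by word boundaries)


Word boundaries (\b) mark the start/end of each word.
Text: 'big map rag tag fun fed'
Splitting by whitespace:
  Word 1: 'big'
  Word 2: 'map'
  Word 3: 'rag'
  Word 4: 'tag'
  Word 5: 'fun'
  Word 6: 'fed'
Total whole words: 6

6


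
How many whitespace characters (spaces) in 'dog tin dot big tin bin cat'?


\s matches whitespace characters (spaces, tabs, etc.).
Text: 'dog tin dot big tin bin cat'
This text has 7 words separated by spaces.
Number of spaces = number of words - 1 = 7 - 1 = 6

6


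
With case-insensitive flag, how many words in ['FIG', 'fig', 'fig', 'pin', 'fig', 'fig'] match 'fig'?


Case-insensitive matching: compare each word's lowercase form to 'fig'.
  'FIG' -> lower='fig' -> MATCH
  'fig' -> lower='fig' -> MATCH
  'fig' -> lower='fig' -> MATCH
  'pin' -> lower='pin' -> no
  'fig' -> lower='fig' -> MATCH
  'fig' -> lower='fig' -> MATCH
Matches: ['FIG', 'fig', 'fig', 'fig', 'fig']
Count: 5

5


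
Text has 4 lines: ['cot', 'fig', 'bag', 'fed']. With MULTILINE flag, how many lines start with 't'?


With MULTILINE flag, ^ matches the start of each line.
Lines: ['cot', 'fig', 'bag', 'fed']
Checking which lines start with 't':
  Line 1: 'cot' -> no
  Line 2: 'fig' -> no
  Line 3: 'bag' -> no
  Line 4: 'fed' -> no
Matching lines: []
Count: 0

0


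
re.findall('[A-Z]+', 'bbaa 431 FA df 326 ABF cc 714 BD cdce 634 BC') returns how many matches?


Pattern '[A-Z]+' finds one or more uppercase letters.
Text: 'bbaa 431 FA df 326 ABF cc 714 BD cdce 634 BC'
Scanning for matches:
  Match 1: 'FA'
  Match 2: 'ABF'
  Match 3: 'BD'
  Match 4: 'BC'
Total matches: 4

4


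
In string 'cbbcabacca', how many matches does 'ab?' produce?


Pattern 'ab?' matches 'a' optionally followed by 'b'.
String: 'cbbcabacca'
Scanning left to right for 'a' then checking next char:
  Match 1: 'ab' (a followed by b)
  Match 2: 'a' (a not followed by b)
  Match 3: 'a' (a not followed by b)
Total matches: 3

3


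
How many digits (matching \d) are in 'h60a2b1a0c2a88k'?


\d matches any digit 0-9.
Scanning 'h60a2b1a0c2a88k':
  pos 1: '6' -> DIGIT
  pos 2: '0' -> DIGIT
  pos 4: '2' -> DIGIT
  pos 6: '1' -> DIGIT
  pos 8: '0' -> DIGIT
  pos 10: '2' -> DIGIT
  pos 12: '8' -> DIGIT
  pos 13: '8' -> DIGIT
Digits found: ['6', '0', '2', '1', '0', '2', '8', '8']
Total: 8

8


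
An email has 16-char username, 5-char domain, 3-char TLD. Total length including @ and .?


An email address has format: username@domain.tld
Username length: 16
'@' character: 1
Domain length: 5
'.' character: 1
TLD length: 3
Total = 16 + 1 + 5 + 1 + 3 = 26

26


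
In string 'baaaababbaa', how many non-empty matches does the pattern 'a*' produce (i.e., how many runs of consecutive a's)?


Pattern 'a*' matches zero or more a's. We want non-empty runs of consecutive a's.
String: 'baaaababbaa'
Walking through the string to find runs of a's:
  Run 1: positions 1-4 -> 'aaaa'
  Run 2: positions 6-6 -> 'a'
  Run 3: positions 9-10 -> 'aa'
Non-empty runs found: ['aaaa', 'a', 'aa']
Count: 3

3


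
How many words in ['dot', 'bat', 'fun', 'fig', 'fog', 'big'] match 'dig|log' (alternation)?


Alternation 'dig|log' matches either 'dig' or 'log'.
Checking each word:
  'dot' -> no
  'bat' -> no
  'fun' -> no
  'fig' -> no
  'fog' -> no
  'big' -> no
Matches: []
Count: 0

0


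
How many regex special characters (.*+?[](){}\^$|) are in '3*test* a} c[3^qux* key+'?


Regex special characters are: . * + ? [ ] ( ) { } \ ^ $ |
Scanning '3*test* a} c[3^qux* key+':
  pos 1: '*' -> SPECIAL
  pos 6: '*' -> SPECIAL
  pos 9: '}' -> SPECIAL
  pos 12: '[' -> SPECIAL
  pos 14: '^' -> SPECIAL
  pos 18: '*' -> SPECIAL
  pos 23: '+' -> SPECIAL
Special chars found: ['*', '*', '}', '[', '^', '*', '+']
Total: 7

7


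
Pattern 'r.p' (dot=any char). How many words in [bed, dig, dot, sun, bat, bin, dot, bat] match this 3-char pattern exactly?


Pattern 'r.p' means: starts with 'r', any single char, ends with 'p'.
Checking each word (must be exactly 3 chars):
  'bed' (len=3): no
  'dig' (len=3): no
  'dot' (len=3): no
  'sun' (len=3): no
  'bat' (len=3): no
  'bin' (len=3): no
  'dot' (len=3): no
  'bat' (len=3): no
Matching words: []
Total: 0

0


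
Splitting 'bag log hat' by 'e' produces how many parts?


Splitting by 'e' breaks the string at each occurrence of the separator.
Text: 'bag log hat'
Parts after split:
  Part 1: 'bag log hat'
Total parts: 1

1


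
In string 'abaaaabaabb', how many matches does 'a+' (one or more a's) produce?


Pattern 'a+' matches one or more consecutive a's.
String: 'abaaaabaabb'
Scanning for runs of a:
  Match 1: 'a' (length 1)
  Match 2: 'aaaa' (length 4)
  Match 3: 'aa' (length 2)
Total matches: 3

3


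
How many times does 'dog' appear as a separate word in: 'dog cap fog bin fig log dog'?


Scanning each word for exact match 'dog':
  Word 1: 'dog' -> MATCH
  Word 2: 'cap' -> no
  Word 3: 'fog' -> no
  Word 4: 'bin' -> no
  Word 5: 'fig' -> no
  Word 6: 'log' -> no
  Word 7: 'dog' -> MATCH
Total matches: 2

2


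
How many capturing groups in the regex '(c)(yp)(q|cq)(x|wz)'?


To count capturing groups, count each '(' that starts a group.
Pattern: '(c)(yp)(q|cq)(x|wz)'
Walking through the pattern:
  Position 0: '(' -> group #1
  Position 3: '(' -> group #2
  Position 7: '(' -> group #3
  Position 13: '(' -> group #4
Total capturing groups: 4

4


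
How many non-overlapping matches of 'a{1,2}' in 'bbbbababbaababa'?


Pattern 'a{1,2}' matches between 1 and 2 consecutive a's (greedy).
String: 'bbbbababbaababa'
Finding runs of a's and applying greedy matching:
  Run at pos 4: 'a' (length 1)
  Run at pos 6: 'a' (length 1)
  Run at pos 9: 'aa' (length 2)
  Run at pos 12: 'a' (length 1)
  Run at pos 14: 'a' (length 1)
Matches: ['a', 'a', 'aa', 'a', 'a']
Count: 5

5


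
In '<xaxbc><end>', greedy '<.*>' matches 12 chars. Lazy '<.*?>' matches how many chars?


Greedy '<.*>' tries to match as MUCH as possible.
Lazy '<.*?>' tries to match as LITTLE as possible.

String: '<xaxbc><end>'
Greedy '<.*>' starts at first '<' and extends to the LAST '>': '<xaxbc><end>' (12 chars)
Lazy '<.*?>' starts at first '<' and stops at the FIRST '>': '<xaxbc>' (7 chars)

7


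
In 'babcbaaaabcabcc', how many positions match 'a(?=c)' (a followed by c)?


Lookahead 'a(?=c)' matches 'a' only when followed by 'c'.
String: 'babcbaaaabcabcc'
Checking each position where char is 'a':
  pos 1: 'a' -> no (next='b')
  pos 5: 'a' -> no (next='a')
  pos 6: 'a' -> no (next='a')
  pos 7: 'a' -> no (next='a')
  pos 8: 'a' -> no (next='b')
  pos 11: 'a' -> no (next='b')
Matching positions: []
Count: 0

0


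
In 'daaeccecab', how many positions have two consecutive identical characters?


Looking for consecutive identical characters in 'daaeccecab':
  pos 0-1: 'd' vs 'a' -> different
  pos 1-2: 'a' vs 'a' -> MATCH ('aa')
  pos 2-3: 'a' vs 'e' -> different
  pos 3-4: 'e' vs 'c' -> different
  pos 4-5: 'c' vs 'c' -> MATCH ('cc')
  pos 5-6: 'c' vs 'e' -> different
  pos 6-7: 'e' vs 'c' -> different
  pos 7-8: 'c' vs 'a' -> different
  pos 8-9: 'a' vs 'b' -> different
Consecutive identical pairs: ['aa', 'cc']
Count: 2

2


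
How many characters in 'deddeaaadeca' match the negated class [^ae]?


Negated class [^ae] matches any char NOT in {a, e}
Scanning 'deddeaaadeca':
  pos 0: 'd' -> MATCH
  pos 1: 'e' -> no (excluded)
  pos 2: 'd' -> MATCH
  pos 3: 'd' -> MATCH
  pos 4: 'e' -> no (excluded)
  pos 5: 'a' -> no (excluded)
  pos 6: 'a' -> no (excluded)
  pos 7: 'a' -> no (excluded)
  pos 8: 'd' -> MATCH
  pos 9: 'e' -> no (excluded)
  pos 10: 'c' -> MATCH
  pos 11: 'a' -> no (excluded)
Total matches: 5

5


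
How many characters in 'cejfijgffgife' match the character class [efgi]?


Character class [efgi] matches any of: {e, f, g, i}
Scanning string 'cejfijgffgife' character by character:
  pos 0: 'c' -> no
  pos 1: 'e' -> MATCH
  pos 2: 'j' -> no
  pos 3: 'f' -> MATCH
  pos 4: 'i' -> MATCH
  pos 5: 'j' -> no
  pos 6: 'g' -> MATCH
  pos 7: 'f' -> MATCH
  pos 8: 'f' -> MATCH
  pos 9: 'g' -> MATCH
  pos 10: 'i' -> MATCH
  pos 11: 'f' -> MATCH
  pos 12: 'e' -> MATCH
Total matches: 10

10


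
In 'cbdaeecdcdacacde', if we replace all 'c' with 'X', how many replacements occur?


re.sub('c', 'X', text) replaces every occurrence of 'c' with 'X'.
Text: 'cbdaeecdcdacacde'
Scanning for 'c':
  pos 0: 'c' -> replacement #1
  pos 6: 'c' -> replacement #2
  pos 8: 'c' -> replacement #3
  pos 11: 'c' -> replacement #4
  pos 13: 'c' -> replacement #5
Total replacements: 5

5


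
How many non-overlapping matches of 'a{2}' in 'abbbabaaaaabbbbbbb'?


Pattern 'a{2}' matches exactly 2 consecutive a's (greedy, non-overlapping).
String: 'abbbabaaaaabbbbbbb'
Scanning for runs of a's:
  Run at pos 0: 'a' (length 1) -> 0 match(es)
  Run at pos 4: 'a' (length 1) -> 0 match(es)
  Run at pos 6: 'aaaaa' (length 5) -> 2 match(es)
Matches found: ['aa', 'aa']
Total: 2

2


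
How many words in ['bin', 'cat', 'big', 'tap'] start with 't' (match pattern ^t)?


Pattern ^t anchors to start of word. Check which words begin with 't':
  'bin' -> no
  'cat' -> no
  'big' -> no
  'tap' -> MATCH (starts with 't')
Matching words: ['tap']
Count: 1

1


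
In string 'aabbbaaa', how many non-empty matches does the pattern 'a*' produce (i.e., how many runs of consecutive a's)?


Pattern 'a*' matches zero or more a's. We want non-empty runs of consecutive a's.
String: 'aabbbaaa'
Walking through the string to find runs of a's:
  Run 1: positions 0-1 -> 'aa'
  Run 2: positions 5-7 -> 'aaa'
Non-empty runs found: ['aa', 'aaa']
Count: 2

2


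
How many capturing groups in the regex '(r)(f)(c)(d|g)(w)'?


To count capturing groups, count each '(' that starts a group.
Pattern: '(r)(f)(c)(d|g)(w)'
Walking through the pattern:
  Position 0: '(' -> group #1
  Position 3: '(' -> group #2
  Position 6: '(' -> group #3
  Position 9: '(' -> group #4
  Position 14: '(' -> group #5
Total capturing groups: 5

5


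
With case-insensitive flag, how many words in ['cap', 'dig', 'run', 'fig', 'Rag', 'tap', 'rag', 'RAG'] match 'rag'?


Case-insensitive matching: compare each word's lowercase form to 'rag'.
  'cap' -> lower='cap' -> no
  'dig' -> lower='dig' -> no
  'run' -> lower='run' -> no
  'fig' -> lower='fig' -> no
  'Rag' -> lower='rag' -> MATCH
  'tap' -> lower='tap' -> no
  'rag' -> lower='rag' -> MATCH
  'RAG' -> lower='rag' -> MATCH
Matches: ['Rag', 'rag', 'RAG']
Count: 3

3


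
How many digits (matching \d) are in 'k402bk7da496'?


\d matches any digit 0-9.
Scanning 'k402bk7da496':
  pos 1: '4' -> DIGIT
  pos 2: '0' -> DIGIT
  pos 3: '2' -> DIGIT
  pos 6: '7' -> DIGIT
  pos 9: '4' -> DIGIT
  pos 10: '9' -> DIGIT
  pos 11: '6' -> DIGIT
Digits found: ['4', '0', '2', '7', '4', '9', '6']
Total: 7

7


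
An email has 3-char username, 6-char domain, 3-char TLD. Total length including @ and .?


An email address has format: username@domain.tld
Username length: 3
'@' character: 1
Domain length: 6
'.' character: 1
TLD length: 3
Total = 3 + 1 + 6 + 1 + 3 = 14

14


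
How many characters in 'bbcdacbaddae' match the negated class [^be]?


Negated class [^be] matches any char NOT in {b, e}
Scanning 'bbcdacbaddae':
  pos 0: 'b' -> no (excluded)
  pos 1: 'b' -> no (excluded)
  pos 2: 'c' -> MATCH
  pos 3: 'd' -> MATCH
  pos 4: 'a' -> MATCH
  pos 5: 'c' -> MATCH
  pos 6: 'b' -> no (excluded)
  pos 7: 'a' -> MATCH
  pos 8: 'd' -> MATCH
  pos 9: 'd' -> MATCH
  pos 10: 'a' -> MATCH
  pos 11: 'e' -> no (excluded)
Total matches: 8

8


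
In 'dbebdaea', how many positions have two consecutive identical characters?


Looking for consecutive identical characters in 'dbebdaea':
  pos 0-1: 'd' vs 'b' -> different
  pos 1-2: 'b' vs 'e' -> different
  pos 2-3: 'e' vs 'b' -> different
  pos 3-4: 'b' vs 'd' -> different
  pos 4-5: 'd' vs 'a' -> different
  pos 5-6: 'a' vs 'e' -> different
  pos 6-7: 'e' vs 'a' -> different
Consecutive identical pairs: []
Count: 0

0


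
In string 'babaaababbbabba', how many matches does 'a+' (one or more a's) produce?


Pattern 'a+' matches one or more consecutive a's.
String: 'babaaababbbabba'
Scanning for runs of a:
  Match 1: 'a' (length 1)
  Match 2: 'aaa' (length 3)
  Match 3: 'a' (length 1)
  Match 4: 'a' (length 1)
  Match 5: 'a' (length 1)
Total matches: 5

5


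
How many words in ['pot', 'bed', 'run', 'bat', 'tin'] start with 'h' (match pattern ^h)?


Pattern ^h anchors to start of word. Check which words begin with 'h':
  'pot' -> no
  'bed' -> no
  'run' -> no
  'bat' -> no
  'tin' -> no
Matching words: []
Count: 0

0


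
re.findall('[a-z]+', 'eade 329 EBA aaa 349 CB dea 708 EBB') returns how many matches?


Pattern '[a-z]+' finds one or more lowercase letters.
Text: 'eade 329 EBA aaa 349 CB dea 708 EBB'
Scanning for matches:
  Match 1: 'eade'
  Match 2: 'aaa'
  Match 3: 'dea'
Total matches: 3

3


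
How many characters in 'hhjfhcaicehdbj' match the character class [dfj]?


Character class [dfj] matches any of: {d, f, j}
Scanning string 'hhjfhcaicehdbj' character by character:
  pos 0: 'h' -> no
  pos 1: 'h' -> no
  pos 2: 'j' -> MATCH
  pos 3: 'f' -> MATCH
  pos 4: 'h' -> no
  pos 5: 'c' -> no
  pos 6: 'a' -> no
  pos 7: 'i' -> no
  pos 8: 'c' -> no
  pos 9: 'e' -> no
  pos 10: 'h' -> no
  pos 11: 'd' -> MATCH
  pos 12: 'b' -> no
  pos 13: 'j' -> MATCH
Total matches: 4

4


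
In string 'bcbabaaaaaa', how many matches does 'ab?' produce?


Pattern 'ab?' matches 'a' optionally followed by 'b'.
String: 'bcbabaaaaaa'
Scanning left to right for 'a' then checking next char:
  Match 1: 'ab' (a followed by b)
  Match 2: 'a' (a not followed by b)
  Match 3: 'a' (a not followed by b)
  Match 4: 'a' (a not followed by b)
  Match 5: 'a' (a not followed by b)
  Match 6: 'a' (a not followed by b)
  Match 7: 'a' (a not followed by b)
Total matches: 7

7


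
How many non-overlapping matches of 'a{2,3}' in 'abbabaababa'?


Pattern 'a{2,3}' matches between 2 and 3 consecutive a's (greedy).
String: 'abbabaababa'
Finding runs of a's and applying greedy matching:
  Run at pos 0: 'a' (length 1)
  Run at pos 3: 'a' (length 1)
  Run at pos 5: 'aa' (length 2)
  Run at pos 8: 'a' (length 1)
  Run at pos 10: 'a' (length 1)
Matches: ['aa']
Count: 1

1


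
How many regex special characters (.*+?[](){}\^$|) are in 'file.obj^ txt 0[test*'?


Regex special characters are: . * + ? [ ] ( ) { } \ ^ $ |
Scanning 'file.obj^ txt 0[test*':
  pos 4: '.' -> SPECIAL
  pos 8: '^' -> SPECIAL
  pos 15: '[' -> SPECIAL
  pos 20: '*' -> SPECIAL
Special chars found: ['.', '^', '[', '*']
Total: 4

4


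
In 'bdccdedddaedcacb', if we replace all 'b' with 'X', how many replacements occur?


re.sub('b', 'X', text) replaces every occurrence of 'b' with 'X'.
Text: 'bdccdedddaedcacb'
Scanning for 'b':
  pos 0: 'b' -> replacement #1
  pos 15: 'b' -> replacement #2
Total replacements: 2

2


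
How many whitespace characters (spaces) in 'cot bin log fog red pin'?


\s matches whitespace characters (spaces, tabs, etc.).
Text: 'cot bin log fog red pin'
This text has 6 words separated by spaces.
Number of spaces = number of words - 1 = 6 - 1 = 5

5


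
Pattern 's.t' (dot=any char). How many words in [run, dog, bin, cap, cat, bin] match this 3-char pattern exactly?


Pattern 's.t' means: starts with 's', any single char, ends with 't'.
Checking each word (must be exactly 3 chars):
  'run' (len=3): no
  'dog' (len=3): no
  'bin' (len=3): no
  'cap' (len=3): no
  'cat' (len=3): no
  'bin' (len=3): no
Matching words: []
Total: 0

0


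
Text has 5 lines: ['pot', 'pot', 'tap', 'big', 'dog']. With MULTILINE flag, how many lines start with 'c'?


With MULTILINE flag, ^ matches the start of each line.
Lines: ['pot', 'pot', 'tap', 'big', 'dog']
Checking which lines start with 'c':
  Line 1: 'pot' -> no
  Line 2: 'pot' -> no
  Line 3: 'tap' -> no
  Line 4: 'big' -> no
  Line 5: 'dog' -> no
Matching lines: []
Count: 0

0


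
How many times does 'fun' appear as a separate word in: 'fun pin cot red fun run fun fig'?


Scanning each word for exact match 'fun':
  Word 1: 'fun' -> MATCH
  Word 2: 'pin' -> no
  Word 3: 'cot' -> no
  Word 4: 'red' -> no
  Word 5: 'fun' -> MATCH
  Word 6: 'run' -> no
  Word 7: 'fun' -> MATCH
  Word 8: 'fig' -> no
Total matches: 3

3


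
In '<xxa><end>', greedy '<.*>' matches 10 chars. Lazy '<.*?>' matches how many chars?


Greedy '<.*>' tries to match as MUCH as possible.
Lazy '<.*?>' tries to match as LITTLE as possible.

String: '<xxa><end>'
Greedy '<.*>' starts at first '<' and extends to the LAST '>': '<xxa><end>' (10 chars)
Lazy '<.*?>' starts at first '<' and stops at the FIRST '>': '<xxa>' (5 chars)

5


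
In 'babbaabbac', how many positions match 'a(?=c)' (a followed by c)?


Lookahead 'a(?=c)' matches 'a' only when followed by 'c'.
String: 'babbaabbac'
Checking each position where char is 'a':
  pos 1: 'a' -> no (next='b')
  pos 4: 'a' -> no (next='a')
  pos 5: 'a' -> no (next='b')
  pos 8: 'a' -> MATCH (next='c')
Matching positions: [8]
Count: 1

1


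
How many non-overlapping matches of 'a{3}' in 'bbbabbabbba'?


Pattern 'a{3}' matches exactly 3 consecutive a's (greedy, non-overlapping).
String: 'bbbabbabbba'
Scanning for runs of a's:
  Run at pos 3: 'a' (length 1) -> 0 match(es)
  Run at pos 6: 'a' (length 1) -> 0 match(es)
  Run at pos 10: 'a' (length 1) -> 0 match(es)
Matches found: []
Total: 0

0


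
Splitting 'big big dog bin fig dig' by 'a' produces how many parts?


Splitting by 'a' breaks the string at each occurrence of the separator.
Text: 'big big dog bin fig dig'
Parts after split:
  Part 1: 'big big dog bin fig dig'
Total parts: 1

1


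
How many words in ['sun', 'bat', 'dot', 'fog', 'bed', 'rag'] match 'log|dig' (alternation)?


Alternation 'log|dig' matches either 'log' or 'dig'.
Checking each word:
  'sun' -> no
  'bat' -> no
  'dot' -> no
  'fog' -> no
  'bed' -> no
  'rag' -> no
Matches: []
Count: 0

0


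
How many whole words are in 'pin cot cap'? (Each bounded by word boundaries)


Word boundaries (\b) mark the start/end of each word.
Text: 'pin cot cap'
Splitting by whitespace:
  Word 1: 'pin'
  Word 2: 'cot'
  Word 3: 'cap'
Total whole words: 3

3


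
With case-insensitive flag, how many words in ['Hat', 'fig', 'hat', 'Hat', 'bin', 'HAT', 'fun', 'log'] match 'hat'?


Case-insensitive matching: compare each word's lowercase form to 'hat'.
  'Hat' -> lower='hat' -> MATCH
  'fig' -> lower='fig' -> no
  'hat' -> lower='hat' -> MATCH
  'Hat' -> lower='hat' -> MATCH
  'bin' -> lower='bin' -> no
  'HAT' -> lower='hat' -> MATCH
  'fun' -> lower='fun' -> no
  'log' -> lower='log' -> no
Matches: ['Hat', 'hat', 'Hat', 'HAT']
Count: 4

4


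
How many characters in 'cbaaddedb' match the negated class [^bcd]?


Negated class [^bcd] matches any char NOT in {b, c, d}
Scanning 'cbaaddedb':
  pos 0: 'c' -> no (excluded)
  pos 1: 'b' -> no (excluded)
  pos 2: 'a' -> MATCH
  pos 3: 'a' -> MATCH
  pos 4: 'd' -> no (excluded)
  pos 5: 'd' -> no (excluded)
  pos 6: 'e' -> MATCH
  pos 7: 'd' -> no (excluded)
  pos 8: 'b' -> no (excluded)
Total matches: 3

3


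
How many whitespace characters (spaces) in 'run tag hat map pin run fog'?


\s matches whitespace characters (spaces, tabs, etc.).
Text: 'run tag hat map pin run fog'
This text has 7 words separated by spaces.
Number of spaces = number of words - 1 = 7 - 1 = 6

6


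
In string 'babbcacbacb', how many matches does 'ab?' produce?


Pattern 'ab?' matches 'a' optionally followed by 'b'.
String: 'babbcacbacb'
Scanning left to right for 'a' then checking next char:
  Match 1: 'ab' (a followed by b)
  Match 2: 'a' (a not followed by b)
  Match 3: 'a' (a not followed by b)
Total matches: 3

3


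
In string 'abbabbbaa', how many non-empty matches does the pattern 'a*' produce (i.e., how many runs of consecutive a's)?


Pattern 'a*' matches zero or more a's. We want non-empty runs of consecutive a's.
String: 'abbabbbaa'
Walking through the string to find runs of a's:
  Run 1: positions 0-0 -> 'a'
  Run 2: positions 3-3 -> 'a'
  Run 3: positions 7-8 -> 'aa'
Non-empty runs found: ['a', 'a', 'aa']
Count: 3

3


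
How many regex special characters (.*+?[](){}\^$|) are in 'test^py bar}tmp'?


Regex special characters are: . * + ? [ ] ( ) { } \ ^ $ |
Scanning 'test^py bar}tmp':
  pos 4: '^' -> SPECIAL
  pos 11: '}' -> SPECIAL
Special chars found: ['^', '}']
Total: 2

2


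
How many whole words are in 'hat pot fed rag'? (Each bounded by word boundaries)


Word boundaries (\b) mark the start/end of each word.
Text: 'hat pot fed rag'
Splitting by whitespace:
  Word 1: 'hat'
  Word 2: 'pot'
  Word 3: 'fed'
  Word 4: 'rag'
Total whole words: 4

4


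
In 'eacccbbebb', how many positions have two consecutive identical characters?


Looking for consecutive identical characters in 'eacccbbebb':
  pos 0-1: 'e' vs 'a' -> different
  pos 1-2: 'a' vs 'c' -> different
  pos 2-3: 'c' vs 'c' -> MATCH ('cc')
  pos 3-4: 'c' vs 'c' -> MATCH ('cc')
  pos 4-5: 'c' vs 'b' -> different
  pos 5-6: 'b' vs 'b' -> MATCH ('bb')
  pos 6-7: 'b' vs 'e' -> different
  pos 7-8: 'e' vs 'b' -> different
  pos 8-9: 'b' vs 'b' -> MATCH ('bb')
Consecutive identical pairs: ['cc', 'cc', 'bb', 'bb']
Count: 4

4


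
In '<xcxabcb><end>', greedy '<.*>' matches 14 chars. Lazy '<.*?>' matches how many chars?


Greedy '<.*>' tries to match as MUCH as possible.
Lazy '<.*?>' tries to match as LITTLE as possible.

String: '<xcxabcb><end>'
Greedy '<.*>' starts at first '<' and extends to the LAST '>': '<xcxabcb><end>' (14 chars)
Lazy '<.*?>' starts at first '<' and stops at the FIRST '>': '<xcxabcb>' (9 chars)

9


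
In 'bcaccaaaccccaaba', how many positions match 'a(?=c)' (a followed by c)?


Lookahead 'a(?=c)' matches 'a' only when followed by 'c'.
String: 'bcaccaaaccccaaba'
Checking each position where char is 'a':
  pos 2: 'a' -> MATCH (next='c')
  pos 5: 'a' -> no (next='a')
  pos 6: 'a' -> no (next='a')
  pos 7: 'a' -> MATCH (next='c')
  pos 12: 'a' -> no (next='a')
  pos 13: 'a' -> no (next='b')
Matching positions: [2, 7]
Count: 2

2


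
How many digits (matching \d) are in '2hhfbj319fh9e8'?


\d matches any digit 0-9.
Scanning '2hhfbj319fh9e8':
  pos 0: '2' -> DIGIT
  pos 6: '3' -> DIGIT
  pos 7: '1' -> DIGIT
  pos 8: '9' -> DIGIT
  pos 11: '9' -> DIGIT
  pos 13: '8' -> DIGIT
Digits found: ['2', '3', '1', '9', '9', '8']
Total: 6

6


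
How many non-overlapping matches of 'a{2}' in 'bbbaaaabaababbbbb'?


Pattern 'a{2}' matches exactly 2 consecutive a's (greedy, non-overlapping).
String: 'bbbaaaabaababbbbb'
Scanning for runs of a's:
  Run at pos 3: 'aaaa' (length 4) -> 2 match(es)
  Run at pos 8: 'aa' (length 2) -> 1 match(es)
  Run at pos 11: 'a' (length 1) -> 0 match(es)
Matches found: ['aa', 'aa', 'aa']
Total: 3

3


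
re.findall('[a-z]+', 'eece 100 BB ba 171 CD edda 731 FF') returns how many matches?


Pattern '[a-z]+' finds one or more lowercase letters.
Text: 'eece 100 BB ba 171 CD edda 731 FF'
Scanning for matches:
  Match 1: 'eece'
  Match 2: 'ba'
  Match 3: 'edda'
Total matches: 3

3


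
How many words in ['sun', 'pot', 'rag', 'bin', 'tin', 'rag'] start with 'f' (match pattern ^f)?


Pattern ^f anchors to start of word. Check which words begin with 'f':
  'sun' -> no
  'pot' -> no
  'rag' -> no
  'bin' -> no
  'tin' -> no
  'rag' -> no
Matching words: []
Count: 0

0


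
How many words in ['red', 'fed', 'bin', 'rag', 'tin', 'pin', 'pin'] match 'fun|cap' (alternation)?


Alternation 'fun|cap' matches either 'fun' or 'cap'.
Checking each word:
  'red' -> no
  'fed' -> no
  'bin' -> no
  'rag' -> no
  'tin' -> no
  'pin' -> no
  'pin' -> no
Matches: []
Count: 0

0


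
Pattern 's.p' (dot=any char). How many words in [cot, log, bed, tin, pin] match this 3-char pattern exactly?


Pattern 's.p' means: starts with 's', any single char, ends with 'p'.
Checking each word (must be exactly 3 chars):
  'cot' (len=3): no
  'log' (len=3): no
  'bed' (len=3): no
  'tin' (len=3): no
  'pin' (len=3): no
Matching words: []
Total: 0

0


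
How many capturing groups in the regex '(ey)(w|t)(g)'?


To count capturing groups, count each '(' that starts a group.
Pattern: '(ey)(w|t)(g)'
Walking through the pattern:
  Position 0: '(' -> group #1
  Position 4: '(' -> group #2
  Position 9: '(' -> group #3
Total capturing groups: 3

3


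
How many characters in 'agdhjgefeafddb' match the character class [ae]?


Character class [ae] matches any of: {a, e}
Scanning string 'agdhjgefeafddb' character by character:
  pos 0: 'a' -> MATCH
  pos 1: 'g' -> no
  pos 2: 'd' -> no
  pos 3: 'h' -> no
  pos 4: 'j' -> no
  pos 5: 'g' -> no
  pos 6: 'e' -> MATCH
  pos 7: 'f' -> no
  pos 8: 'e' -> MATCH
  pos 9: 'a' -> MATCH
  pos 10: 'f' -> no
  pos 11: 'd' -> no
  pos 12: 'd' -> no
  pos 13: 'b' -> no
Total matches: 4

4


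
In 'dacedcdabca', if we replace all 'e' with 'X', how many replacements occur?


re.sub('e', 'X', text) replaces every occurrence of 'e' with 'X'.
Text: 'dacedcdabca'
Scanning for 'e':
  pos 3: 'e' -> replacement #1
Total replacements: 1

1


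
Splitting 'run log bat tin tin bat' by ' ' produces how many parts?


Splitting by ' ' breaks the string at each occurrence of the separator.
Text: 'run log bat tin tin bat'
Parts after split:
  Part 1: 'run'
  Part 2: 'log'
  Part 3: 'bat'
  Part 4: 'tin'
  Part 5: 'tin'
  Part 6: 'bat'
Total parts: 6

6


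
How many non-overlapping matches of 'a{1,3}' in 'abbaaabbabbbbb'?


Pattern 'a{1,3}' matches between 1 and 3 consecutive a's (greedy).
String: 'abbaaabbabbbbb'
Finding runs of a's and applying greedy matching:
  Run at pos 0: 'a' (length 1)
  Run at pos 3: 'aaa' (length 3)
  Run at pos 8: 'a' (length 1)
Matches: ['a', 'aaa', 'a']
Count: 3

3


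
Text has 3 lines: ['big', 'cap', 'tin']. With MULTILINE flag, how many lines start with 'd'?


With MULTILINE flag, ^ matches the start of each line.
Lines: ['big', 'cap', 'tin']
Checking which lines start with 'd':
  Line 1: 'big' -> no
  Line 2: 'cap' -> no
  Line 3: 'tin' -> no
Matching lines: []
Count: 0

0


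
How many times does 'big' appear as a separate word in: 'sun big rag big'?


Scanning each word for exact match 'big':
  Word 1: 'sun' -> no
  Word 2: 'big' -> MATCH
  Word 3: 'rag' -> no
  Word 4: 'big' -> MATCH
Total matches: 2

2


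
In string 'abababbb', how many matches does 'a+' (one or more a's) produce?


Pattern 'a+' matches one or more consecutive a's.
String: 'abababbb'
Scanning for runs of a:
  Match 1: 'a' (length 1)
  Match 2: 'a' (length 1)
  Match 3: 'a' (length 1)
Total matches: 3

3


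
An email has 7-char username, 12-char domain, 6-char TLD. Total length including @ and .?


An email address has format: username@domain.tld
Username length: 7
'@' character: 1
Domain length: 12
'.' character: 1
TLD length: 6
Total = 7 + 1 + 12 + 1 + 6 = 27

27


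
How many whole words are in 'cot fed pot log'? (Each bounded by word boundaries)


Word boundaries (\b) mark the start/end of each word.
Text: 'cot fed pot log'
Splitting by whitespace:
  Word 1: 'cot'
  Word 2: 'fed'
  Word 3: 'pot'
  Word 4: 'log'
Total whole words: 4

4


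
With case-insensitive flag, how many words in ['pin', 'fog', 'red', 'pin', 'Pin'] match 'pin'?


Case-insensitive matching: compare each word's lowercase form to 'pin'.
  'pin' -> lower='pin' -> MATCH
  'fog' -> lower='fog' -> no
  'red' -> lower='red' -> no
  'pin' -> lower='pin' -> MATCH
  'Pin' -> lower='pin' -> MATCH
Matches: ['pin', 'pin', 'Pin']
Count: 3

3


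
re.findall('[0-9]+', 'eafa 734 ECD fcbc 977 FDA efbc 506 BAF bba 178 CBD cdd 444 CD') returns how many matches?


Pattern '[0-9]+' finds one or more digits.
Text: 'eafa 734 ECD fcbc 977 FDA efbc 506 BAF bba 178 CBD cdd 444 CD'
Scanning for matches:
  Match 1: '734'
  Match 2: '977'
  Match 3: '506'
  Match 4: '178'
  Match 5: '444'
Total matches: 5

5


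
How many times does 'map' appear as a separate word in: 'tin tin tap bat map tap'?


Scanning each word for exact match 'map':
  Word 1: 'tin' -> no
  Word 2: 'tin' -> no
  Word 3: 'tap' -> no
  Word 4: 'bat' -> no
  Word 5: 'map' -> MATCH
  Word 6: 'tap' -> no
Total matches: 1

1


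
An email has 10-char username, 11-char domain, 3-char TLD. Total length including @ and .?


An email address has format: username@domain.tld
Username length: 10
'@' character: 1
Domain length: 11
'.' character: 1
TLD length: 3
Total = 10 + 1 + 11 + 1 + 3 = 26

26


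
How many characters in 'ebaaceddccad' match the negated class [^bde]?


Negated class [^bde] matches any char NOT in {b, d, e}
Scanning 'ebaaceddccad':
  pos 0: 'e' -> no (excluded)
  pos 1: 'b' -> no (excluded)
  pos 2: 'a' -> MATCH
  pos 3: 'a' -> MATCH
  pos 4: 'c' -> MATCH
  pos 5: 'e' -> no (excluded)
  pos 6: 'd' -> no (excluded)
  pos 7: 'd' -> no (excluded)
  pos 8: 'c' -> MATCH
  pos 9: 'c' -> MATCH
  pos 10: 'a' -> MATCH
  pos 11: 'd' -> no (excluded)
Total matches: 6

6


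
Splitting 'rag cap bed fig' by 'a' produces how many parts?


Splitting by 'a' breaks the string at each occurrence of the separator.
Text: 'rag cap bed fig'
Parts after split:
  Part 1: 'r'
  Part 2: 'g c'
  Part 3: 'p bed fig'
Total parts: 3

3


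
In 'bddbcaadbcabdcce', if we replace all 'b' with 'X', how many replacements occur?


re.sub('b', 'X', text) replaces every occurrence of 'b' with 'X'.
Text: 'bddbcaadbcabdcce'
Scanning for 'b':
  pos 0: 'b' -> replacement #1
  pos 3: 'b' -> replacement #2
  pos 8: 'b' -> replacement #3
  pos 11: 'b' -> replacement #4
Total replacements: 4

4


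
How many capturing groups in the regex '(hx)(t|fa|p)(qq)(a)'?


To count capturing groups, count each '(' that starts a group.
Pattern: '(hx)(t|fa|p)(qq)(a)'
Walking through the pattern:
  Position 0: '(' -> group #1
  Position 4: '(' -> group #2
  Position 12: '(' -> group #3
  Position 16: '(' -> group #4
Total capturing groups: 4

4


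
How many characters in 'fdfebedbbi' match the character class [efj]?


Character class [efj] matches any of: {e, f, j}
Scanning string 'fdfebedbbi' character by character:
  pos 0: 'f' -> MATCH
  pos 1: 'd' -> no
  pos 2: 'f' -> MATCH
  pos 3: 'e' -> MATCH
  pos 4: 'b' -> no
  pos 5: 'e' -> MATCH
  pos 6: 'd' -> no
  pos 7: 'b' -> no
  pos 8: 'b' -> no
  pos 9: 'i' -> no
Total matches: 4

4
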